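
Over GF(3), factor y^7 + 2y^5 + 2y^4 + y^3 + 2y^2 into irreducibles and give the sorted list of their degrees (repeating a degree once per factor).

1, 1, 1, 2, 2

Write f(y) = y^7 + 2y^5 + 2y^4 + y^3 + 2y^2.
Roots in GF(3): f(0) = 0 → root; f(1) = 2; f(2) = 0 → root.
Linear factors from roots: (y), (y + 1).
Complete factorization: f(y) = (y + 1)·(y)^2·(y^2 + 1)·(y^2 + 2y + 2).
Factor degrees with multiplicity: 1 + 1 + 1 + 2 + 2 = 7.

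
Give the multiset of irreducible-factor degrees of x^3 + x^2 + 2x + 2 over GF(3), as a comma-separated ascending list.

1, 1, 1

Write g(x) = x^3 + x^2 + 2x + 2.
Roots in GF(3): g(0) = 2; g(1) = 0 → root; g(2) = 0 → root.
Linear factors from roots: (x + 2), (x + 1).
Complete factorization: g(x) = (x + 2)·(x + 1)^2.
Factor degrees with multiplicity: 1 + 1 + 1 = 3.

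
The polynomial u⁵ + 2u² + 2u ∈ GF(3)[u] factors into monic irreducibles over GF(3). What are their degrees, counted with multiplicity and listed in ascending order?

1, 4

Write h(u) = u⁵ + 2u² + 2u.
Roots in GF(3): h(0) = 0 → root; h(1) = 2; h(2) = 2.
Linear factors from roots: (u).
Complete factorization: h(u) = (u)·(u⁴ + 2u + 2).
Factor degrees with multiplicity: 1 + 4 = 5.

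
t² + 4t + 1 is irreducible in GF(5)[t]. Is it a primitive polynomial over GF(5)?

No

Write f(t) = t² + 4t + 1.
|GF(5^2)^×| = 5^2 − 1 = 24. Prime factorization: 24 = 2^3·3.
f is primitive ⇔ t has order 24 in GF(5)[t]/(f), i.e. t^(24/q) ≠ 1 for each prime q | 24.
t^(12) mod f = 1
t^(8) mod f = t + 4.
Since t^(12) = 1, the order of t divides 12 < 24; not primitive.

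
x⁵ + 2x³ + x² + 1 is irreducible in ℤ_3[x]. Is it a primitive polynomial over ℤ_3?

Write f(x) = x⁵ + 2x³ + x² + 1.
|GF(3^5)^×| = 3^5 − 1 = 242. Prime factorization: 242 = 2·11^2.
f is primitive ⇔ x has order 242 in GF(3)[x]/(f), i.e. x^(242/q) ≠ 1 for each prime q | 242.
x^(121) mod f = 2.
x^(22) mod f = x² + 2x + 2.
None equal 1, so x has full order 242; f is primitive.

Yes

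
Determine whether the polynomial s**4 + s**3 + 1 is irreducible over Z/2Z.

Yes

Write f(s) = s**4 + s**3 + 1.
Check for roots in Z/2Z: f(0) = 1; f(1) = 1.
No roots, so no linear factors.
Monic irreducibles of degree 2 over GF(2): s**2 + s + 1.
None of them divide f (all give nonzero remainder).
No irreducible factor of degree ≤ 2 exists, so f is irreducible over GF(2).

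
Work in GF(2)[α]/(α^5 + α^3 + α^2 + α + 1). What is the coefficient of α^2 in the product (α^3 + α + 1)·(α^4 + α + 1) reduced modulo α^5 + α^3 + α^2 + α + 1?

0

Multiply in GF(2)[α]: (α^3 + α + 1)·(α^4 + α + 1) = α^7 + α^5 + α^3 + α^2 + 1.
Reduce using α^5 ≡ α^3 + α^2 + α + 1 (mod α^5 + α^3 + α^2 + α + 1).
Reduced: α^4 + 1.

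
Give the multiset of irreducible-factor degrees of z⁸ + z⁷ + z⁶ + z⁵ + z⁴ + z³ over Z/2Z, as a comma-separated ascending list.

Write g(z) = z⁸ + z⁷ + z⁶ + z⁵ + z⁴ + z³.
Roots in Z/2Z: g(0) = 0 → root; g(1) = 0 → root.
Linear factors from roots: (z), (z + 1).
Complete factorization: g(z) = (z + 1)·(z)^3·(z² + z + 1)^2.
Factor degrees with multiplicity: 1 + 1 + 1 + 1 + 2 + 2 = 8.

1, 1, 1, 1, 2, 2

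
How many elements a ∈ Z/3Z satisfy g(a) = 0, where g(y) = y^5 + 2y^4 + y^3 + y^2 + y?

Evaluate at each of the 3 elements of Z/3Z:
g(0) = 0 → root; g(1) = 0 → root; g(2) = 0 → root.
Roots: {0, 1, 2}.

3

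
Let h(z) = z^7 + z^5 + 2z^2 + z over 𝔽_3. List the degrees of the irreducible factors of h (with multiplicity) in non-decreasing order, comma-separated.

Roots in 𝔽_3: h(0) = 0 → root; h(1) = 2; h(2) = 2.
Linear factors from roots: (z).
Complete factorization: h(z) = (z)·(z^3 + z^2 + 2z + 1)·(z^3 + 2z^2 + 1).
Factor degrees with multiplicity: 1 + 3 + 3 = 7.

1, 3, 3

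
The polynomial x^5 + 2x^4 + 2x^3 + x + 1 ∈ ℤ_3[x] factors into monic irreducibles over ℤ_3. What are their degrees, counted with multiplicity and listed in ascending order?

2, 3

Write h(x) = x^5 + 2x^4 + 2x^3 + x + 1.
Roots in ℤ_3: h(0) = 1; h(1) = 1; h(2) = 2.
Complete factorization: h(x) = (x^2 + 1)·(x^3 + 2x^2 + x + 1).
Factor degrees with multiplicity: 2 + 3 = 5.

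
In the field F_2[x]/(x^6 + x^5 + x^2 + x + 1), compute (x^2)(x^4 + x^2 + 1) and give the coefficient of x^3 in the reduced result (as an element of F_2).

Multiply in F_2[x]: (x^2)·(x^4 + x^2 + 1) = x^6 + x^4 + x^2.
Reduce using x^6 ≡ x^5 + x^2 + x + 1 (mod x^6 + x^5 + x^2 + x + 1).
Reduced: x^5 + x^4 + x + 1.

0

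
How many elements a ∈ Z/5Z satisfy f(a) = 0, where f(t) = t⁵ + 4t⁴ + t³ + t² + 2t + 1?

Evaluate at each of the 5 elements of Z/5Z:
f(0) = 1; f(1) = 0 → root; f(2) = 3; f(3) = 0 → root; f(4) = 2.
Roots: {1, 3}.

2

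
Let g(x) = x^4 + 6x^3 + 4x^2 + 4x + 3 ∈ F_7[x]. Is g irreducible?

Check for roots in F_7: g(0) = 3; g(1) = 4; g(2) = 0 → root; g(3) = 0 → root; g(4) = 2; g(5) = 0 → root; g(6) = 5.
g(2) = 0, so (x − 2) divides g(x); g is reducible.

No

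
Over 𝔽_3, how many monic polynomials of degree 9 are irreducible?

Gauss's count: N_{3}(9) = (1/9) Σ_{d|9} μ(9/d)·3^d.
Divisors of 9: 1, 3, 9; μ(9/d) for each: 0, -1, 1.
Σ = − 3^3 + 3^9 = 19656.
N = 19656/9 = 2184.

2184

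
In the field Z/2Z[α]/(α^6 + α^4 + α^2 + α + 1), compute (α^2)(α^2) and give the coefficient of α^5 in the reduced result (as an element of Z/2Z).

0

Multiply in Z/2Z[α]: (α^2)·(α^2) = α^4.
Reduced: α^4.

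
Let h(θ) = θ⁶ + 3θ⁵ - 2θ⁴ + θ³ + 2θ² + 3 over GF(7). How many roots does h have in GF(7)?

Evaluate at each of the 7 elements of GF(7):
h(0) = 3; h(1) = 1; h(2) = 0 → root; h(3) = 0 → root; h(4) = 0 → root; h(5) = 2; h(6) = 0 → root.
Roots: {2, 3, 4, 6}.

4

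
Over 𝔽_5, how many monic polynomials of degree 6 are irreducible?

By the necklace-counting formula, N_5(6) = (1/6) Σ_{d|6} μ(6/d)·5^d.
Divisors of 6: 1, 2, 3, 6; μ(6/d) for each: 1, -1, -1, 1.
Σ = 5^1 − 5^2 − 5^3 + 5^6 = 15480.
N = 15480/6 = 2580.

2580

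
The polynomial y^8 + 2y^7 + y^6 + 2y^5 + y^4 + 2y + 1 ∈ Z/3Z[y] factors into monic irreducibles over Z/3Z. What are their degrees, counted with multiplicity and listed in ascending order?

Write f(y) = y^8 + 2y^7 + y^6 + 2y^5 + y^4 + 2y + 1.
Roots in Z/3Z: f(0) = 1; f(1) = 1; f(2) = 1.
Complete factorization: f(y) = (y^8 + 2y^7 + y^6 + 2y^5 + y^4 + 2y + 1).
Factor degrees with multiplicity: 8 = 8.

8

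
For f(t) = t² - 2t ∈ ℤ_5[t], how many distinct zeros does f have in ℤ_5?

Evaluate at each of the 5 elements of ℤ_5:
f(0) = 0 → root; f(1) = 4; f(2) = 0 → root; f(3) = 3; f(4) = 3.
Roots: {0, 2}.

2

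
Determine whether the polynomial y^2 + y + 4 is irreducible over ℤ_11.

Yes

Write m(y) = y^2 + y + 4.
Check each element of ℤ_11 for a root: m(0)=4, m(1)=6, m(2)=10, m(3)=5, m(4)=2, m(5)=1, m(6)=2, m(7)=5, m(8)=10, m(9)=6, m(10)=4.
No roots. A degree-2 polynomial over a field with no linear factor is irreducible.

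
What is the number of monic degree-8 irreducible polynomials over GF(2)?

30

The number of monic irreducibles of degree 8 over GF(2) is (1/8)·Σ_{d∣8} μ(8/d) 2^d.
Divisors of 8: 1, 2, 4, 8; μ(8/d) for each: 0, 0, -1, 1.
Σ = − 2^4 + 2^8 = 240.
N = 240/8 = 30.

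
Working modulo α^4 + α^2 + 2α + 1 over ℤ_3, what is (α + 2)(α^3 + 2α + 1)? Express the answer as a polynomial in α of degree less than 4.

Multiply in ℤ_3[α]: (α + 2)·(α^3 + 2α + 1) = α^4 + 2α^3 + 2α^2 + 2α + 2.
Reduce using α^4 ≡ 2α^2 + α + 2 (mod α^4 + α^2 + 2α + 1).
Reduced: 2α^3 + α^2 + 1.

2α^3 + α^2 + 1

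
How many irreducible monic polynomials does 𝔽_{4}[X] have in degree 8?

8160

x^(4^8) − x is the product of all monic irreducibles of degree dividing 8; Möbius inversion gives N = (1/8) Σ μ(8/d)·4^d.
Divisors of 8: 1, 2, 4, 8; μ(8/d) for each: 0, 0, -1, 1.
Σ = − 4^4 + 4^8 = 65280.
N = 65280/8 = 8160.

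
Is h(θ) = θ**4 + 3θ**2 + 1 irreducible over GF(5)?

Check for roots in GF(5): h(0) = 1; h(1) = 0 → root; h(2) = 4; h(3) = 4; h(4) = 0 → root.
h(1) = 0, so (θ − 1) divides h(θ); h is reducible.

No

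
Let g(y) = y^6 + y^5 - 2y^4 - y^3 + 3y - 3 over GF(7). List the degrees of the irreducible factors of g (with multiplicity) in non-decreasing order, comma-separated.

Linear factors from roots: (y + 1).
Complete factorization: g(y) = (y + 1)^2·(y^4 - y^3 - y^2 + 2y - 3).
Factor degrees with multiplicity: 1 + 1 + 4 = 6.

1, 1, 4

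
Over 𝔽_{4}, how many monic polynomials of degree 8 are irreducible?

8160

The number of monic irreducibles of degree 8 over GF(4) is (1/8)·Σ_{d∣8} μ(8/d) 4^d.
Divisors of 8: 1, 2, 4, 8; μ(8/d) for each: 0, 0, -1, 1.
Σ = − 4^4 + 4^8 = 65280.
N = 65280/8 = 8160.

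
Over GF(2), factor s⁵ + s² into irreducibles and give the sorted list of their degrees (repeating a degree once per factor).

1, 1, 1, 2

Write g(s) = s⁵ + s².
Roots in GF(2): g(0) = 0 → root; g(1) = 0 → root.
Linear factors from roots: (s), (s + 1).
Complete factorization: g(s) = (s + 1)·(s)^2·(s² + s + 1).
Factor degrees with multiplicity: 1 + 1 + 1 + 2 = 5.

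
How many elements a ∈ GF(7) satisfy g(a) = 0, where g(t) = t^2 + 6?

2

Evaluate at each of the 7 elements of GF(7):
g(0) = 6; g(1) = 0 → root; g(2) = 3; g(3) = 1; g(4) = 1; g(5) = 3; g(6) = 0 → root.
Roots: {1, 6}.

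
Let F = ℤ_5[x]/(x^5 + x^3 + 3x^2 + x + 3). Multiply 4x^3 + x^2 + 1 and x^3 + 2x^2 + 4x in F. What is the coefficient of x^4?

4

Multiply in ℤ_5[x]: (4x^3 + x^2 + 1)·(x^3 + 2x^2 + 4x) = 4x^6 + 4x^5 + 3x^4 + 2x^2 + 4x.
Reduce using x^5 ≡ 4x^3 + 2x^2 + 4x + 2 (mod x^5 + x^3 + 3x^2 + x + 3).
Reduced: 4x^4 + 4x^3 + x^2 + 3x + 3.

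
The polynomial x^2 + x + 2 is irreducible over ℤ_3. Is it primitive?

Yes

Write f(x) = x^2 + x + 2.
|GF(3^2)^×| = 3^2 − 1 = 8. Prime factorization: 8 = 2^3.
f is primitive ⇔ x has order 8 in GF(3)[x]/(f), i.e. x^(8/q) ≠ 1 for each prime q | 8.
x^(4) mod f = 2.
None equal 1, so x has full order 8; f is primitive.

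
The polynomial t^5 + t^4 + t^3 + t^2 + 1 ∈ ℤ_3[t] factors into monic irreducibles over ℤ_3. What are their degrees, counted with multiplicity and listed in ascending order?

2, 3

Write g(t) = t^5 + t^4 + t^3 + t^2 + 1.
Roots in ℤ_3: g(0) = 1; g(1) = 2; g(2) = 1.
Complete factorization: g(t) = (t^2 + t + 2)·(t^3 + 2t + 2).
Factor degrees with multiplicity: 2 + 3 = 5.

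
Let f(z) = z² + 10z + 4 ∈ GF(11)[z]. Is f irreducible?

Yes

Check each element of GF(11) for a root: f(0)=4, f(1)=4, f(2)=6, f(3)=10, f(4)=5, f(5)=2, f(6)=1, f(7)=2, f(8)=5, f(9)=10, f(10)=6.
No roots. A degree-2 polynomial over a field with no linear factor is irreducible.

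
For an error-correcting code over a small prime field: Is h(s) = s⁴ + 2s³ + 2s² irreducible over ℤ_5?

Check for roots in ℤ_5: h(0) = 0 → root; h(1) = 0 → root; h(2) = 0 → root; h(3) = 3; h(4) = 1.
h(0) = 0, so (s) divides h(s); h is reducible.

No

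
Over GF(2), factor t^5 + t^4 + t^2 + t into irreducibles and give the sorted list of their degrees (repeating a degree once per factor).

1, 1, 1, 2

Write h(t) = t^5 + t^4 + t^2 + t.
Roots in GF(2): h(0) = 0 → root; h(1) = 0 → root.
Linear factors from roots: (t), (t + 1).
Complete factorization: h(t) = (t)·(t + 1)^2·(t^2 + t + 1).
Factor degrees with multiplicity: 1 + 1 + 1 + 2 = 5.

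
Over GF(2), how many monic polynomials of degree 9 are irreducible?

56

Gauss's count: N_{2}(9) = (1/9) Σ_{d|9} μ(9/d)·2^d.
Divisors of 9: 1, 3, 9; μ(9/d) for each: 0, -1, 1.
Σ = − 2^3 + 2^9 = 504.
N = 504/9 = 56.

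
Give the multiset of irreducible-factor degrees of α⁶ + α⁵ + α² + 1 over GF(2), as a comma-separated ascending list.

1, 2, 3

Write h(α) = α⁶ + α⁵ + α² + 1.
Roots in GF(2): h(0) = 1; h(1) = 0 → root.
Linear factors from roots: (α + 1).
Complete factorization: h(α) = (α + 1)·(α² + α + 1)·(α³ + α² + 1).
Factor degrees with multiplicity: 1 + 2 + 3 = 6.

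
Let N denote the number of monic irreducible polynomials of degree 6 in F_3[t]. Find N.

By the necklace-counting formula, N_3(6) = (1/6) Σ_{d|6} μ(6/d)·3^d.
Divisors of 6: 1, 2, 3, 6; μ(6/d) for each: 1, -1, -1, 1.
Σ = 3^1 − 3^2 − 3^3 + 3^6 = 696.
N = 696/6 = 116.

116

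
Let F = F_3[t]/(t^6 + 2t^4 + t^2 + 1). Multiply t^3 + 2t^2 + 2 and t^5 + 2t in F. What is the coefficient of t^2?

Multiply in F_3[t]: (t^3 + 2t^2 + 2)·(t^5 + 2t) = t^8 + 2t^7 + 2t^5 + 2t^4 + t^3 + t.
Reduce using t^6 ≡ t^4 + 2t^2 + 2 (mod t^6 + 2t^4 + t^2 + 1).
Reduced: t^5 + 2t^4 + 2t^3 + t^2 + 2t + 2.

1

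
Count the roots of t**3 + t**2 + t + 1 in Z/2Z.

1

Write f(t) = t**3 + t**2 + t + 1.
Evaluate at each of the 2 elements of Z/2Z:
f(0) = 1; f(1) = 0 → root.
Roots: {1}.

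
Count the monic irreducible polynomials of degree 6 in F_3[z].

The number of monic irreducibles of degree 6 over GF(3) is (1/6)·Σ_{d∣6} μ(6/d) 3^d.
Divisors of 6: 1, 2, 3, 6; μ(6/d) for each: 1, -1, -1, 1.
Σ = 3^1 − 3^2 − 3^3 + 3^6 = 696.
N = 696/6 = 116.

116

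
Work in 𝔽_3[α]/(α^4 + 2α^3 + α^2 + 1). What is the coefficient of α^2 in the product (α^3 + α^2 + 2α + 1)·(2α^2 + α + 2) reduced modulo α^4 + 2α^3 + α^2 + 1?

1

Multiply in 𝔽_3[α]: (α^3 + α^2 + 2α + 1)·(2α^2 + α + 2) = 2α^5 + α^3 + 2α + 2.
Reduce using α^4 ≡ α^3 + 2α^2 + 2 (mod α^4 + 2α^3 + α^2 + 1).
Reduced: α^3 + α^2.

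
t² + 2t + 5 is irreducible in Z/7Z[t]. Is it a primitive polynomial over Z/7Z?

Write f(t) = t² + 2t + 5.
|GF(7^2)^×| = 7^2 − 1 = 48. Prime factorization: 48 = 2^4·3.
f is primitive ⇔ t has order 48 in GF(7)[t]/(f), i.e. t^(48/q) ≠ 1 for each prime q | 48.
t^(24) mod f = 6.
t^(16) mod f = 4.
None equal 1, so t has full order 48; f is primitive.

Yes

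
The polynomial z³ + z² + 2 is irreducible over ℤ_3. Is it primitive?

Write f(z) = z³ + z² + 2.
|GF(3^3)^×| = 3^3 − 1 = 26. Prime factorization: 26 = 2·13.
f is primitive ⇔ z has order 26 in GF(3)[z]/(f), i.e. z^(26/q) ≠ 1 for each prime q | 26.
z^(13) mod f = 1
z^(2) mod f = z².
Since z^(13) = 1, the order of z divides 13 < 26; not primitive.

No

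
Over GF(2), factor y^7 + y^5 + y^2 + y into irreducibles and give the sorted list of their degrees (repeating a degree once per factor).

1, 1, 2, 3

Write g(y) = y^7 + y^5 + y^2 + y.
Roots in GF(2): g(0) = 0 → root; g(1) = 0 → root.
Linear factors from roots: (y), (y + 1).
Complete factorization: g(y) = (y)·(y + 1)·(y^2 + y + 1)·(y^3 + y + 1).
Factor degrees with multiplicity: 1 + 1 + 2 + 3 = 7.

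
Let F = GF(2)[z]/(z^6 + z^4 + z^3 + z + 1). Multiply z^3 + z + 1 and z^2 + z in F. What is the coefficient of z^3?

Multiply in GF(2)[z]: (z^3 + z + 1)·(z^2 + z) = z^5 + z^4 + z^3 + z.
Reduced: z^5 + z^4 + z^3 + z.

1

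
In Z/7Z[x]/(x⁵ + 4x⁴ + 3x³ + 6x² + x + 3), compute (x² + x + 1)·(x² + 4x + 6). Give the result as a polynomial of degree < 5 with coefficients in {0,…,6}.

Multiply in Z/7Z[x]: (x² + x + 1)·(x² + 4x + 6) = x⁴ + 5x³ + 4x² + 3x + 6.
Reduced: x⁴ + 5x³ + 4x² + 3x + 6.

x^4 + 5x^3 + 4x^2 + 3x + 6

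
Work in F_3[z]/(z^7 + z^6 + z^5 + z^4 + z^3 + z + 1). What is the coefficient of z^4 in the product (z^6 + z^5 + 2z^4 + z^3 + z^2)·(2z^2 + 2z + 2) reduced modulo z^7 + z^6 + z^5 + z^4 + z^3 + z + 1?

1

Multiply in F_3[z]: (z^6 + z^5 + 2z^4 + z^3 + z^2)·(2z^2 + 2z + 2) = 2z^8 + z^7 + 2z^6 + 2z^5 + 2z^4 + z^3 + 2z^2.
Reduce using z^7 ≡ 2z^6 + 2z^5 + 2z^4 + 2z^3 + 2z + 2 (mod z^7 + z^6 + z^5 + z^4 + z^3 + z + 1).
Reduced: z^6 + z^5 + z^4 + 2z^3 + 2z + 1.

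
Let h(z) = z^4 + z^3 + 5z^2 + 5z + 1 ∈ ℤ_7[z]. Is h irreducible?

Yes

Check for roots in ℤ_7: h(0) = 1; h(1) = 6; h(2) = 6; h(3) = 1; h(4) = 1; h(5) = 5; h(6) = 1.
No roots, so no linear factors.
Degree-2 irreducible divisors: test the 21 monic irreducibles of degree 2 over GF(7).
None of them divide h (all give nonzero remainder).
No irreducible factor of degree ≤ 2 exists, so h is irreducible over GF(7).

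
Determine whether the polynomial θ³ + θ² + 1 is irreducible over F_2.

Yes

Write h(θ) = θ³ + θ² + 1.
Check for roots in F_2: h(0) = 1; h(1) = 1.
No roots. A degree-3 polynomial over a field with no linear factor is irreducible.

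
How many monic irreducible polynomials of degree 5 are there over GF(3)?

By the necklace-counting formula, N_3(5) = (1/5) Σ_{d|5} μ(5/d)·3^d.
Divisors of 5: 1, 5; μ(5/d) for each: -1, 1.
Σ = − 3^1 + 3^5 = 240.
N = 240/5 = 48.

48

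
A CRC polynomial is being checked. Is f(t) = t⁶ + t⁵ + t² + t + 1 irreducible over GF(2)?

Check for roots in GF(2): f(0) = 1; f(1) = 1.
No roots, so no linear factors.
Monic irreducibles of degree 2 over GF(2): t² + t + 1.
None of them divide f (all give nonzero remainder).
Monic irreducibles of degree 3 over GF(2): t³ + t + 1, t³ + t² + 1.
None of them divide f (all give nonzero remainder).
No irreducible factor of degree ≤ 3 exists, so f is irreducible over GF(2).

Yes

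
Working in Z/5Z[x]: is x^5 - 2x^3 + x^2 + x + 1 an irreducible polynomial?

Write h(x) = x^5 - 2x^3 + x^2 + x + 1.
Check for roots in Z/5Z: h(0) = 1; h(1) = 2; h(2) = 3; h(3) = 2; h(4) = 2.
No roots, so no linear factors.
Degree-2 irreducible divisors: test the 10 monic irreducibles of degree 2 over GF(5).
None of them divide h (all give nonzero remainder).
No irreducible factor of degree ≤ 2 exists, so h is irreducible over GF(5).

Yes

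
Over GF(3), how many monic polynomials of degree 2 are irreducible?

By the necklace-counting formula, N_3(2) = (1/2) Σ_{d|2} μ(2/d)·3^d.
Divisors of 2: 1, 2; μ(2/d) for each: -1, 1.
Σ = − 3^1 + 3^2 = 6.
N = 6/2 = 3.

3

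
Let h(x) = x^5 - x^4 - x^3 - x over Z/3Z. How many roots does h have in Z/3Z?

Evaluate at each of the 3 elements of Z/3Z:
h(0) = 0 → root; h(1) = 1; h(2) = 0 → root.
Roots: {0, 2}.

2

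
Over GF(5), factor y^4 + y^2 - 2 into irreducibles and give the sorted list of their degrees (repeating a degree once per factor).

1, 1, 2

Write h(y) = y^4 + y^2 - 2.
Roots in GF(5): h(0) = 3; h(1) = 0 → root; h(2) = 3; h(3) = 3; h(4) = 0 → root.
Linear factors from roots: (y - 1), (y + 1).
Complete factorization: h(y) = (y + 1)·(y - 1)·(y^2 + 2).
Factor degrees with multiplicity: 1 + 1 + 2 = 4.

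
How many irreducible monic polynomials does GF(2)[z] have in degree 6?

Gauss's count: N_{2}(6) = (1/6) Σ_{d|6} μ(6/d)·2^d.
Divisors of 6: 1, 2, 3, 6; μ(6/d) for each: 1, -1, -1, 1.
Σ = 2^1 − 2^2 − 2^3 + 2^6 = 54.
N = 54/6 = 9.

9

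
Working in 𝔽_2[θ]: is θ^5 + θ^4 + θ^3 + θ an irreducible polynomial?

No

Write f(θ) = θ^5 + θ^4 + θ^3 + θ.
Check for roots in 𝔽_2: f(0) = 0 → root; f(1) = 0 → root.
f(0) = 0, so (θ) divides f(θ); f is reducible.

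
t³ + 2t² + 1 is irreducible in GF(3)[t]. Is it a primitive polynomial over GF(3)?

Yes

Write f(t) = t³ + 2t² + 1.
|GF(3^3)^×| = 3^3 − 1 = 26. Prime factorization: 26 = 2·13.
f is primitive ⇔ t has order 26 in GF(3)[t]/(f), i.e. t^(26/q) ≠ 1 for each prime q | 26.
t^(13) mod f = 2.
t^(2) mod f = t².
None equal 1, so t has full order 26; f is primitive.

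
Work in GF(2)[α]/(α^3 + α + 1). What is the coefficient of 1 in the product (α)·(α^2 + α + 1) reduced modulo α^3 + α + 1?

1

Multiply in GF(2)[α]: (α)·(α^2 + α + 1) = α^3 + α^2 + α.
Reduce using α^3 ≡ α + 1 (mod α^3 + α + 1).
Reduced: α^2 + 1.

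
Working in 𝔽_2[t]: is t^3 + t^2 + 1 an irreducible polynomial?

Yes

Write m(t) = t^3 + t^2 + 1.
Check for roots in 𝔽_2: m(0) = 1; m(1) = 1.
No roots. A degree-3 polynomial over a field with no linear factor is irreducible.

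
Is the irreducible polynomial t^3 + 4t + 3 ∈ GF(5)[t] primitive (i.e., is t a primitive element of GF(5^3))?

Yes

Write f(t) = t^3 + 4t + 3.
|GF(5^3)^×| = 5^3 − 1 = 124. Prime factorization: 124 = 2^2·31.
f is primitive ⇔ t has order 124 in GF(5)[t]/(f), i.e. t^(124/q) ≠ 1 for each prime q | 124.
t^(62) mod f = 4.
t^(4) mod f = t^2 + 2t.
None equal 1, so t has full order 124; f is primitive.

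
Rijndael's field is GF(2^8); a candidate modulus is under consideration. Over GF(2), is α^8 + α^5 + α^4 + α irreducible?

No

Write h(α) = α^8 + α^5 + α^4 + α.
Check for roots in GF(2): h(0) = 0 → root; h(1) = 0 → root.
h(0) = 0, so (α) divides h(α); h is reducible.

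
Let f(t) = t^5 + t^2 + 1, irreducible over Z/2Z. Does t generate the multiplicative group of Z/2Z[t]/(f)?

|GF(2^5)^×| = 2^5 − 1 = 31. Prime factorization: 31 = 31.
f is primitive ⇔ t has order 31 in GF(2)[t]/(f), i.e. t^(31/q) ≠ 1 for each prime q | 31.
t^(1) mod f = t.
None equal 1, so t has full order 31; f is primitive.

Yes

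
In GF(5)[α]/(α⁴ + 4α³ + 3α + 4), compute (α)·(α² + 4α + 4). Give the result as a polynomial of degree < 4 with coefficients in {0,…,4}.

α^3 + 4α^2 + 4α

Multiply in GF(5)[α]: (α)·(α² + 4α + 4) = α³ + 4α² + 4α.
Reduced: α³ + 4α² + 4α.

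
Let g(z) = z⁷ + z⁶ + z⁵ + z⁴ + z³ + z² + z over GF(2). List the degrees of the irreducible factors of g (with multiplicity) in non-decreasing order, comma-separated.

Roots in GF(2): g(0) = 0 → root; g(1) = 1.
Linear factors from roots: (z).
Complete factorization: g(z) = (z)·(z³ + z + 1)·(z³ + z² + 1).
Factor degrees with multiplicity: 1 + 3 + 3 = 7.

1, 3, 3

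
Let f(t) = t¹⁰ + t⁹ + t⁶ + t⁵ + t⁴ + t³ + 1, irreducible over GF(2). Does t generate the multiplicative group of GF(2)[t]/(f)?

|GF(2^10)^×| = 2^10 − 1 = 1023. Prime factorization: 1023 = 3·11·31.
f is primitive ⇔ t has order 1023 in GF(2)[t]/(f), i.e. t^(1023/q) ≠ 1 for each prime q | 1023.
t^(341) mod f = t⁹ + t⁷ + t⁶ + t⁴ + t + 1.
t^(93) mod f = t⁸ + t⁷ + t⁶ + t⁵ + t³ + 1.
t^(33) mod f = t⁹ + t⁸ + t⁷ + t⁵ + t⁴ + t.
None equal 1, so t has full order 1023; f is primitive.

Yes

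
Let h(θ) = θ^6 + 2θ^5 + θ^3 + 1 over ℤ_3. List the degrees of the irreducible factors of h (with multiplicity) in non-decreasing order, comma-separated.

6

Roots in ℤ_3: h(0) = 1; h(1) = 2; h(2) = 2.
Complete factorization: h(θ) = (θ^6 + 2θ^5 + θ^3 + 1).
Factor degrees with multiplicity: 6 = 6.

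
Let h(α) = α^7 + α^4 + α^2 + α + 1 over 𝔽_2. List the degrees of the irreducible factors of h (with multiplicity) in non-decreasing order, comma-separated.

2, 2, 3

Roots in 𝔽_2: h(0) = 1; h(1) = 1.
Complete factorization: h(α) = (α^2 + α + 1)^2·(α^3 + α + 1).
Factor degrees with multiplicity: 2 + 2 + 3 = 7.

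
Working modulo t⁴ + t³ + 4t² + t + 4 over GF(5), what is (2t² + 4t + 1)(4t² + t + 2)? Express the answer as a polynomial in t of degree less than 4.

Multiply in GF(5)[t]: (2t² + 4t + 1)·(4t² + t + 2) = 3t⁴ + 3t³ + 2t² + 4t + 2.
Reduce using t⁴ ≡ 4t³ + t² + 4t + 1 (mod t⁴ + t³ + 4t² + t + 4).
Reduced: t.

t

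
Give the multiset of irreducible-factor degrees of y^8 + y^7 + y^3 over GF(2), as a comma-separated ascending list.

Write h(y) = y^8 + y^7 + y^3.
Roots in GF(2): h(0) = 0 → root; h(1) = 1.
Linear factors from roots: (y).
Complete factorization: h(y) = (y)^3·(y^2 + y + 1)·(y^3 + y + 1).
Factor degrees with multiplicity: 1 + 1 + 1 + 2 + 3 = 8.

1, 1, 1, 2, 3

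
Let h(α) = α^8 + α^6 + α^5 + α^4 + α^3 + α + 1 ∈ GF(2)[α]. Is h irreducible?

Yes

Check for roots in GF(2): h(0) = 1; h(1) = 1.
No roots, so no linear factors.
Monic irreducibles of degree 2 over GF(2): α^2 + α + 1.
None of them divide h (all give nonzero remainder).
Monic irreducibles of degree 3 over GF(2): α^3 + α + 1, α^3 + α^2 + 1.
None of them divide h (all give nonzero remainder).
Monic irreducibles of degree 4 over GF(2): α^4 + α + 1, α^4 + α^3 + 1, α^4 + α^3 + α^2 + α + 1.
None of them divide h (all give nonzero remainder).
No irreducible factor of degree ≤ 4 exists, so h is irreducible over GF(2).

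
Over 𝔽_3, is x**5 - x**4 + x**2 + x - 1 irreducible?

No

Write h(x) = x**5 - x**4 + x**2 + x - 1.
Check for roots in 𝔽_3: h(0) = 2; h(1) = 1; h(2) = 0 → root.
h(2) = 0, so (x − 2) divides h(x); h is reducible.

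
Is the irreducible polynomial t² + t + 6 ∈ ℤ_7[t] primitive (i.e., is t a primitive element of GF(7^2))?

No

Write f(t) = t² + t + 6.
|GF(7^2)^×| = 7^2 − 1 = 48. Prime factorization: 48 = 2^4·3.
f is primitive ⇔ t has order 48 in GF(7)[t]/(f), i.e. t^(48/q) ≠ 1 for each prime q | 48.
t^(24) mod f = 6.
t^(16) mod f = 1
Since t^(16) = 1, the order of t divides 16 < 48; not primitive.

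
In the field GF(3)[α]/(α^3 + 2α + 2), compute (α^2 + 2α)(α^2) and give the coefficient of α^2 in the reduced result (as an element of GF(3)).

Multiply in GF(3)[α]: (α^2 + 2α)·(α^2) = α^4 + 2α^3.
Reduce using α^3 ≡ α + 1 (mod α^3 + 2α + 2).
Reduced: α^2 + 2.

1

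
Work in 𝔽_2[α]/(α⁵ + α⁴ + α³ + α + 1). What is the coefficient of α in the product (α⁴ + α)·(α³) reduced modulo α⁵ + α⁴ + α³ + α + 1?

1

Multiply in 𝔽_2[α]: (α⁴ + α)·(α³) = α⁷ + α⁴.
Reduce using α⁵ ≡ α⁴ + α³ + α + 1 (mod α⁵ + α⁴ + α³ + α + 1).
Reduced: α³ + α.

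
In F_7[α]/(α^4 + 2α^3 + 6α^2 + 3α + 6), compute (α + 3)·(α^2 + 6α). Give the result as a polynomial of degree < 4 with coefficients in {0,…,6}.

α^3 + 2α^2 + 4α

Multiply in F_7[α]: (α + 3)·(α^2 + 6α) = α^3 + 2α^2 + 4α.
Reduced: α^3 + 2α^2 + 4α.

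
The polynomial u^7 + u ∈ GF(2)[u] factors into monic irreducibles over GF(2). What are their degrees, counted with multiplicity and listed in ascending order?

1, 1, 1, 2, 2

Write f(u) = u^7 + u.
Roots in GF(2): f(0) = 0 → root; f(1) = 0 → root.
Linear factors from roots: (u), (u + 1).
Complete factorization: f(u) = (u)·(u + 1)^2·(u^2 + u + 1)^2.
Factor degrees with multiplicity: 1 + 1 + 1 + 2 + 2 = 7.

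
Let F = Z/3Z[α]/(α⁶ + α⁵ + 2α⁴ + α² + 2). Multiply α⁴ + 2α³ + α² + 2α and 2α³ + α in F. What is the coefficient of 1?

2

Multiply in Z/3Z[α]: (α⁴ + 2α³ + α² + 2α)·(2α³ + α) = 2α⁷ + α⁶ + α³ + 2α².
Reduce using α⁶ ≡ 2α⁵ + α⁴ + 2α² + 1 (mod α⁶ + α⁵ + 2α⁴ + α² + 2).
Reduced: 2α⁴ + 2α³ + 2α + 2.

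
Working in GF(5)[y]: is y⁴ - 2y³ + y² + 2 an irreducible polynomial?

Write h(y) = y⁴ - 2y³ + y² + 2.
Check for roots in GF(5): h(0) = 2; h(1) = 2; h(2) = 1; h(3) = 3; h(4) = 1.
No roots, so no linear factors.
Degree-2 irreducible divisors: test the 10 monic irreducibles of degree 2 over GF(5).
None of them divide h (all give nonzero remainder).
No irreducible factor of degree ≤ 2 exists, so h is irreducible over GF(5).

Yes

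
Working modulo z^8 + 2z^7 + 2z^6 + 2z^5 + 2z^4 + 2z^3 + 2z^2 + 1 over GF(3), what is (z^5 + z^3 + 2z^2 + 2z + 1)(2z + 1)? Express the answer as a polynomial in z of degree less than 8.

2z^6 + z^5 + 2z^4 + 2z^3 + z + 1

Multiply in GF(3)[z]: (z^5 + z^3 + 2z^2 + 2z + 1)·(2z + 1) = 2z^6 + z^5 + 2z^4 + 2z^3 + z + 1.
Reduced: 2z^6 + z^5 + 2z^4 + 2z^3 + z + 1.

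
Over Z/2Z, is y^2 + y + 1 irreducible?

Write h(y) = y^2 + y + 1.
Check for roots in Z/2Z: h(0) = 1; h(1) = 1.
No roots. A degree-2 polynomial over a field with no linear factor is irreducible.

Yes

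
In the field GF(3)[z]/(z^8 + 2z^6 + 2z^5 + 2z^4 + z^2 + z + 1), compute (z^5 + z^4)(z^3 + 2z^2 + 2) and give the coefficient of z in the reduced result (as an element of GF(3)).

2

Multiply in GF(3)[z]: (z^5 + z^4)·(z^3 + 2z^2 + 2) = z^8 + 2z^6 + 2z^5 + 2z^4.
Reduce using z^8 ≡ z^6 + z^5 + z^4 + 2z^2 + 2z + 2 (mod z^8 + 2z^6 + 2z^5 + 2z^4 + z^2 + z + 1).
Reduced: 2z^2 + 2z + 2.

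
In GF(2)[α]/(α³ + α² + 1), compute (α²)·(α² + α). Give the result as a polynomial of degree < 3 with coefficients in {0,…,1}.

α

Multiply in GF(2)[α]: (α²)·(α² + α) = α⁴ + α³.
Reduce using α³ ≡ α² + 1 (mod α³ + α² + 1).
Reduced: α.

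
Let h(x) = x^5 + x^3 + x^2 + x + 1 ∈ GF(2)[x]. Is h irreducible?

Check for roots in GF(2): h(0) = 1; h(1) = 1.
No roots, so no linear factors.
Monic irreducibles of degree 2 over GF(2): x^2 + x + 1.
None of them divide h (all give nonzero remainder).
No irreducible factor of degree ≤ 2 exists, so h is irreducible over GF(2).

Yes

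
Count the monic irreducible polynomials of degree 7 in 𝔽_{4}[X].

2340

By the necklace-counting formula, N_4(7) = (1/7) Σ_{d|7} μ(7/d)·4^d.
Divisors of 7: 1, 7; μ(7/d) for each: -1, 1.
Σ = − 4^1 + 4^7 = 16380.
N = 16380/7 = 2340.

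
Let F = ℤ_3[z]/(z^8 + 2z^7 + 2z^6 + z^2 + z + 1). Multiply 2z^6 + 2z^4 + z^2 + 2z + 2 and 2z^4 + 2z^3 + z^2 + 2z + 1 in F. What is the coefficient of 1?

Multiply in ℤ_3[z]: (2z^6 + 2z^4 + z^2 + 2z + 2)·(2z^4 + 2z^3 + z^2 + 2z + 1) = z^10 + z^9 + 2z^7 + z^5 + 2z^4 + 2z^3 + z^2 + 2.
Reduce using z^8 ≡ z^7 + z^6 + 2z^2 + 2z + 2 (mod z^8 + 2z^7 + 2z^6 + z^2 + z + 1).
Reduced: z^7 + z^5 + z^4 + 2z^3 + z^2 + z + 2.

2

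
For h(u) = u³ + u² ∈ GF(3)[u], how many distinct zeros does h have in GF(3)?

2

Evaluate at each of the 3 elements of GF(3):
h(0) = 0 → root; h(1) = 2; h(2) = 0 → root.
Roots: {0, 2}.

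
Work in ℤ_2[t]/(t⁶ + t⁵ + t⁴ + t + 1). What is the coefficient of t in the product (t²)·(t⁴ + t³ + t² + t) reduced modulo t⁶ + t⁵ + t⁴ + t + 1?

1

Multiply in ℤ_2[t]: (t²)·(t⁴ + t³ + t² + t) = t⁶ + t⁵ + t⁴ + t³.
Reduce using t⁶ ≡ t⁵ + t⁴ + t + 1 (mod t⁶ + t⁵ + t⁴ + t + 1).
Reduced: t³ + t + 1.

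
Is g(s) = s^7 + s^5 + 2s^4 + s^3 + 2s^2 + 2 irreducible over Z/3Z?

No

Check for roots in Z/3Z: g(0) = 2; g(1) = 0 → root; g(2) = 0 → root.
g(1) = 0, so (s − 1) divides g(s); g is reducible.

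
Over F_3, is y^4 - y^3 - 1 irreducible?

Yes

Write h(y) = y^4 - y^3 - 1.
Check for roots in F_3: h(0) = 2; h(1) = 2; h(2) = 1.
No roots, so no linear factors.
Monic irreducibles of degree 2 over GF(3): y^2 + 1, y^2 + y - 1, y^2 - y - 1.
None of them divide h (all give nonzero remainder).
No irreducible factor of degree ≤ 2 exists, so h is irreducible over GF(3).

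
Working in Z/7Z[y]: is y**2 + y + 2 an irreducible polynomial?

No

Write m(y) = y**2 + y + 2.
Check for roots in Z/7Z: m(0) = 2; m(1) = 4; m(2) = 1; m(3) = 0 → root; m(4) = 1; m(5) = 4; m(6) = 2.
m(3) = 0, so (y − 3) divides m(y); m is reducible.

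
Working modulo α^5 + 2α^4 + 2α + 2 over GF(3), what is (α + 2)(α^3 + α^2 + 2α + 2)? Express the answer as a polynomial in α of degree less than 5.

Multiply in GF(3)[α]: (α + 2)·(α^3 + α^2 + 2α + 2) = α^4 + α^2 + 1.
Reduced: α^4 + α^2 + 1.

α^4 + α^2 + 1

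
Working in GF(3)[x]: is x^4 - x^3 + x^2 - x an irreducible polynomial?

Write h(x) = x^4 - x^3 + x^2 - x.
Check for roots in GF(3): h(0) = 0 → root; h(1) = 0 → root; h(2) = 1.
h(0) = 0, so (x) divides h(x); h is reducible.

No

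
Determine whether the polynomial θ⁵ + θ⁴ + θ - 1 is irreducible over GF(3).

Write g(θ) = θ⁵ + θ⁴ + θ - 1.
Check for roots in GF(3): g(0) = 2; g(1) = 2; g(2) = 1.
No roots, so no linear factors.
Monic irreducibles of degree 2 over GF(3): θ² + 1, θ² + θ - 1, θ² - θ - 1.
None of them divide g (all give nonzero remainder).
No irreducible factor of degree ≤ 2 exists, so g is irreducible over GF(3).

Yes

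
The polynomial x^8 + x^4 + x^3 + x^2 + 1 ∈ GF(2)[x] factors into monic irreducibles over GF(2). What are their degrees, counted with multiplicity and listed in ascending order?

Write h(x) = x^8 + x^4 + x^3 + x^2 + 1.
Roots in GF(2): h(0) = 1; h(1) = 1.
Complete factorization: h(x) = (x^8 + x^4 + x^3 + x^2 + 1).
Factor degrees with multiplicity: 8 = 8.

8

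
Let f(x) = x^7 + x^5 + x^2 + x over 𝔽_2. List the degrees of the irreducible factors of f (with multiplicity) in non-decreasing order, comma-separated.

1, 1, 2, 3

Roots in 𝔽_2: f(0) = 0 → root; f(1) = 0 → root.
Linear factors from roots: (x), (x + 1).
Complete factorization: f(x) = (x)·(x + 1)·(x^2 + x + 1)·(x^3 + x + 1).
Factor degrees with multiplicity: 1 + 1 + 2 + 3 = 7.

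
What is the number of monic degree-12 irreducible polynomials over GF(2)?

335

The number of monic irreducibles of degree 12 over GF(2) is (1/12)·Σ_{d∣12} μ(12/d) 2^d.
Divisors of 12: 1, 2, 3, 4, 6, 12; μ(12/d) for each: 0, 1, 0, -1, -1, 1.
Σ = 2^2 − 2^4 − 2^6 + 2^12 = 4020.
N = 4020/12 = 335.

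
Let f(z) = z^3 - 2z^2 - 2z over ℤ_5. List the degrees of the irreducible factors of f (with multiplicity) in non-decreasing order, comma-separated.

Roots in ℤ_5: f(0) = 0 → root; f(1) = 2; f(2) = 1; f(3) = 3; f(4) = 4.
Linear factors from roots: (z).
Complete factorization: f(z) = (z)·(z^2 - 2z - 2).
Factor degrees with multiplicity: 1 + 2 = 3.

1, 2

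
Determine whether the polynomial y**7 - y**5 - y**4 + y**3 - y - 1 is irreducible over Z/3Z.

No

Write m(y) = y**7 - y**5 - y**4 + y**3 - y - 1.
Check for roots in Z/3Z: m(0) = 2; m(1) = 1; m(2) = 1.
No roots, so no linear factors.
Monic irreducibles of degree 2 over GF(3): y**2 + 1, y**2 + y - 1, y**2 - y - 1.
y**2 + y - 1 divides m: m(y) = (y**2 + y - 1)·(y**5 - y**4 + y**3 - y + 1).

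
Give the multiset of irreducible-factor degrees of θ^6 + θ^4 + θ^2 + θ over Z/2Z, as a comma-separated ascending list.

1, 1, 4

Write g(θ) = θ^6 + θ^4 + θ^2 + θ.
Roots in Z/2Z: g(0) = 0 → root; g(1) = 0 → root.
Linear factors from roots: (θ), (θ + 1).
Complete factorization: g(θ) = (θ)·(θ + 1)·(θ^4 + θ^3 + 1).
Factor degrees with multiplicity: 1 + 1 + 4 = 6.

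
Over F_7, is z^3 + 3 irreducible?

Yes

Write m(z) = z^3 + 3.
Check for roots in F_7: m(0) = 3; m(1) = 4; m(2) = 4; m(3) = 2; m(4) = 4; m(5) = 2; m(6) = 2.
No roots. A degree-3 polynomial over a field with no linear factor is irreducible.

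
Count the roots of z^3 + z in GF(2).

2

Write P(z) = z^3 + z.
Evaluate at each of the 2 elements of GF(2):
P(0) = 0 → root; P(1) = 0 → root.
Roots: {0, 1}.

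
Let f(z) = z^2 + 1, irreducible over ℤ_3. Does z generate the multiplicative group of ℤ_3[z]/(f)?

|GF(3^2)^×| = 3^2 − 1 = 8. Prime factorization: 8 = 2^3.
f is primitive ⇔ z has order 8 in GF(3)[z]/(f), i.e. z^(8/q) ≠ 1 for each prime q | 8.
z^(4) mod f = 1
Since z^(4) = 1, the order of z divides 4 < 8; not primitive.

No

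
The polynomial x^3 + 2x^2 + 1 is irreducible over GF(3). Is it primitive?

Yes

Write f(x) = x^3 + 2x^2 + 1.
|GF(3^3)^×| = 3^3 − 1 = 26. Prime factorization: 26 = 2·13.
f is primitive ⇔ x has order 26 in GF(3)[x]/(f), i.e. x^(26/q) ≠ 1 for each prime q | 26.
x^(13) mod f = 2.
x^(2) mod f = x^2.
None equal 1, so x has full order 26; f is primitive.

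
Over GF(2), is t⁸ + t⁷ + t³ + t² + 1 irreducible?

Yes

Write h(t) = t⁸ + t⁷ + t³ + t² + 1.
Check for roots in GF(2): h(0) = 1; h(1) = 1.
No roots, so no linear factors.
Monic irreducibles of degree 2 over GF(2): t² + t + 1.
None of them divide h (all give nonzero remainder).
Monic irreducibles of degree 3 over GF(2): t³ + t + 1, t³ + t² + 1.
None of them divide h (all give nonzero remainder).
Monic irreducibles of degree 4 over GF(2): t⁴ + t + 1, t⁴ + t³ + 1, t⁴ + t³ + t² + t + 1.
None of them divide h (all give nonzero remainder).
No irreducible factor of degree ≤ 4 exists, so h is irreducible over GF(2).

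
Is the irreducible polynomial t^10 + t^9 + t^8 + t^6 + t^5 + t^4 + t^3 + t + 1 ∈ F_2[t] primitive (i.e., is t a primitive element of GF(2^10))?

Write f(t) = t^10 + t^9 + t^8 + t^6 + t^5 + t^4 + t^3 + t + 1.
|GF(2^10)^×| = 2^10 − 1 = 1023. Prime factorization: 1023 = 3·11·31.
f is primitive ⇔ t has order 1023 in GF(2)[t]/(f), i.e. t^(1023/q) ≠ 1 for each prime q | 1023.
t^(341) mod f = 1
t^(93) mod f = t^9 + t^8 + t^6 + t^2 + 1.
t^(33) mod f = t^9 + t^6 + t^5 + t^4 + t.
Since t^(341) = 1, the order of t divides 341 < 1023; not primitive.

No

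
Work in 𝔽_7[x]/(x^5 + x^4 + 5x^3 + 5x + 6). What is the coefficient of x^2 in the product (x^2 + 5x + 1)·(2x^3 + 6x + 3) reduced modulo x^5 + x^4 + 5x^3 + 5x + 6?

5

Multiply in 𝔽_7[x]: (x^2 + 5x + 1)·(2x^3 + 6x + 3) = 2x^5 + 3x^4 + x^3 + 5x^2 + 3.
Reduce using x^5 ≡ 6x^4 + 2x^3 + 2x + 1 (mod x^5 + x^4 + 5x^3 + 5x + 6).
Reduced: x^4 + 5x^3 + 5x^2 + 4x + 5.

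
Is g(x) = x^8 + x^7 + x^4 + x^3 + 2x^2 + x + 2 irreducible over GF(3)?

Check for roots in GF(3): g(0) = 2; g(1) = 0 → root; g(2) = 0 → root.
g(1) = 0, so (x − 1) divides g(x); g is reducible.

No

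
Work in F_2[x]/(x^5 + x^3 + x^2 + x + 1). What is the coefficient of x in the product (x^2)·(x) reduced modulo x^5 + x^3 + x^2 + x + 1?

Multiply in F_2[x]: (x^2)·(x) = x^3.
Reduced: x^3.

0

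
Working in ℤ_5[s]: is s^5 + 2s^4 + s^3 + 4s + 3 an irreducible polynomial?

Yes

Write f(s) = s^5 + 2s^4 + s^3 + 4s + 3.
Check for roots in ℤ_5: f(0) = 3; f(1) = 1; f(2) = 3; f(3) = 2; f(4) = 4.
No roots, so no linear factors.
Degree-2 irreducible divisors: test the 10 monic irreducibles of degree 2 over GF(5).
None of them divide f (all give nonzero remainder).
No irreducible factor of degree ≤ 2 exists, so f is irreducible over GF(5).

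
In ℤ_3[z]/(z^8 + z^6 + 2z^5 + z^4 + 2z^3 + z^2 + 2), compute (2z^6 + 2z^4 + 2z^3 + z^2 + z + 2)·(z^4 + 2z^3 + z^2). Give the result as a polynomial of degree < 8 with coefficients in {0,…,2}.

Multiply in ℤ_3[z]: (2z^6 + 2z^4 + 2z^3 + z^2 + z + 2)·(z^4 + 2z^3 + z^2) = 2z^10 + z^9 + z^8 + z^6 + 2z^5 + 2z^4 + 2z^3 + 2z^2.
Reduce using z^8 ≡ 2z^6 + z^5 + 2z^4 + z^3 + 2z^2 + 1 (mod z^8 + z^6 + 2z^5 + z^4 + 2z^3 + z^2 + 2).
Reduced: z^7 + z^6 + 2z^5 + 2z^4 + 2z^2 + z + 2.

z^7 + z^6 + 2z^5 + 2z^4 + 2z^2 + z + 2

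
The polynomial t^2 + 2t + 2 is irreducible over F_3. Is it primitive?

Yes

Write f(t) = t^2 + 2t + 2.
|GF(3^2)^×| = 3^2 − 1 = 8. Prime factorization: 8 = 2^3.
f is primitive ⇔ t has order 8 in GF(3)[t]/(f), i.e. t^(8/q) ≠ 1 for each prime q | 8.
t^(4) mod f = 2.
None equal 1, so t has full order 8; f is primitive.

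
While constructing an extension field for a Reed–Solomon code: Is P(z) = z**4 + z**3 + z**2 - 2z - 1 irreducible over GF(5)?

No

Check for roots in GF(5): P(0) = 4; P(1) = 0 → root; P(2) = 3; P(3) = 0 → root; P(4) = 2.
P(1) = 0, so (z − 1) divides P(z); P is reducible.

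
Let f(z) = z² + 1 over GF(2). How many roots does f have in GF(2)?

1

Evaluate at each of the 2 elements of GF(2):
f(0) = 1; f(1) = 0 → root.
Roots: {1}.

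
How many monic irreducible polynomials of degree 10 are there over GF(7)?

28245840

The number of monic irreducibles of degree 10 over GF(7) is (1/10)·Σ_{d∣10} μ(10/d) 7^d.
Divisors of 10: 1, 2, 5, 10; μ(10/d) for each: 1, -1, -1, 1.
Σ = 7^1 − 7^2 − 7^5 + 7^10 = 282458400.
N = 282458400/10 = 28245840.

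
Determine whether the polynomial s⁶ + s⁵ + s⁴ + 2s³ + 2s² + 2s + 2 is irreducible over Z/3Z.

Yes

Write P(s) = s⁶ + s⁵ + s⁴ + 2s³ + 2s² + 2s + 2.
Check for roots in Z/3Z: P(0) = 2; P(1) = 2; P(2) = 1.
No roots, so no linear factors.
Monic irreducibles of degree 2 over GF(3): s² + 1, s² + s + 2, s² + 2s + 2.
None of them divide P (all give nonzero remainder).
Degree-3 irreducible divisors: test the 8 monic irreducibles of degree 3 over GF(3).
None of them divide P (all give nonzero remainder).
No irreducible factor of degree ≤ 3 exists, so P is irreducible over GF(3).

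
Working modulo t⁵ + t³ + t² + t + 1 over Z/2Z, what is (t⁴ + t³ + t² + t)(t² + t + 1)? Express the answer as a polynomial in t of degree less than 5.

t^2

Multiply in Z/2Z[t]: (t⁴ + t³ + t² + t)·(t² + t + 1) = t⁶ + t⁴ + t³ + t.
Reduce using t⁵ ≡ t³ + t² + t + 1 (mod t⁵ + t³ + t² + t + 1).
Reduced: t².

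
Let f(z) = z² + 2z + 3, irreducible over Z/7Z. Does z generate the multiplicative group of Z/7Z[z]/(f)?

Yes

|GF(7^2)^×| = 7^2 − 1 = 48. Prime factorization: 48 = 2^4·3.
f is primitive ⇔ z has order 48 in GF(7)[z]/(f), i.e. z^(48/q) ≠ 1 for each prime q | 48.
z^(24) mod f = 6.
z^(16) mod f = 2.
None equal 1, so z has full order 48; f is primitive.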